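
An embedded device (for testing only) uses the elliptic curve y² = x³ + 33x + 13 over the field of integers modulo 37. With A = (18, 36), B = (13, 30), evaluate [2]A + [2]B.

First 2A:
Repeated addition: build up to 2A.
2A: tangent at (18, 36): λ = (3·18² + 33)/(2·36) ≡ 6/35. 35⁻¹ ≡ 18 (mod 37), so λ ≡ 6·18 ≡ 34.
  x = λ² - 18 - 18 = 1156 - 36 ≡ 10; y = λ·(18 - 10) - 36 ≡ 14. → (10, 14)
2A = (10, 14).
Next 2B:
Repeated addition: build up to 2B.
2B: tangent at (13, 30): λ = (3·13² + 33)/(2·30) ≡ 22/23. 23⁻¹ ≡ 29 (mod 37), so λ ≡ 22·29 ≡ 9.
  x = λ² - 13 - 13 = 81 - 26 ≡ 18; y = λ·(13 - 18) - 30 ≡ 36. → (18, 36)
2B = (18, 36).
Finally 2A + 2B:
(10, 14) + (18, 36). λ = (36 - 14)/(18 - 10) ≡ 22/8 mod 37. 8⁻¹ ≡ 14 (mod 37) since 8·14 = 112 ≡ 1, so λ ≡ 12.
  x = λ² - 10 - 18 = 144 - 28 ≡ 5; y = λ·(10 - 5) - 14 ≡ 9. → (5, 9)

(5, 9)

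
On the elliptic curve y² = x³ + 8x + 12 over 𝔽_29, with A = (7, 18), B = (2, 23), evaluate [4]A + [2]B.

First 4A:
Repeated addition: build up to 4A.
2A: tangent at (7, 18): λ = (3·7² + 8)/(2·18) ≡ 10/7. 7⁻¹ ≡ 25 (mod 29), so λ ≡ 10·25 ≡ 18.
  x = λ² - 7 - 7 = 324 - 14 ≡ 20; y = λ·(7 - 20) - 18 ≡ 9. → (20, 9)
3A: (20, 9) + (7, 18). λ = (18 - 9)/(7 - 20) ≡ 9/16 mod 29. 16⁻¹ ≡ 20 (mod 29), so λ ≡ 6.
  x = λ² - 20 - 7 = 36 - 27 ≡ 9; y = λ·(20 - 9) - 9 ≡ 28. → (9, 28)
4A: (9, 28) + (7, 18). λ = (18 - 28)/(7 - 9) ≡ 19/27 mod 29. 27⁻¹ ≡ 14 (mod 29) since 27·14 = 378 ≡ 1, so λ ≡ 5.
  x = λ² - 9 - 7 = 25 - 16 ≡ 9; y = λ·(9 - 9) - 28 ≡ 1. → (9, 1)
4A = (9, 1).
Next 2B:
Repeated addition: build up to 2B.
2B: tangent at (2, 23): λ = (3·2² + 8)/(2·23) ≡ 20/17. 17⁻¹ ≡ 12 (mod 29) since 17·12 = 204 ≡ 1, so λ ≡ 20·12 ≡ 8.
  x = λ² - 2 - 2 = 64 - 4 ≡ 2; y = λ·(2 - 2) - 23 ≡ 6. → (2, 6)
2B = (2, 6).
Finally 4A + 2B:
(9, 1) + (2, 6). λ = (6 - 1)/(2 - 9) ≡ 5/22 mod 29. 22⁻¹ ≡ 4 (mod 29) since 22·4 = 88 ≡ 1, so λ ≡ 20.
  x = λ² - 9 - 2 = 400 - 11 ≡ 12; y = λ·(9 - 12) - 1 ≡ 26. → (12, 26)

(12, 26)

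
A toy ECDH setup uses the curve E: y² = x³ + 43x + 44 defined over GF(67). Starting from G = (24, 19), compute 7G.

Double-and-add on 7 = (111)₂. Start with G = (24, 19) for the leading 1-bit.
double: tangent at (24, 19): λ = (3·24² + 43)/(2·19) ≡ 29/38. 38⁻¹ ≡ 30 (mod 67), so λ ≡ 29·30 ≡ 66.
  x = λ² - 24 - 24 = 4356 - 48 ≡ 20; y = λ·(24 - 20) - 19 ≡ 44. → (20, 44)
add G: (20, 44) + (24, 19). λ = (19 - 44)/(24 - 20) ≡ 42/4 mod 67. 4⁻¹ ≡ 17 (mod 67), so λ ≡ 44.
  x = λ² - 20 - 24 = 1936 - 44 ≡ 16; y = λ·(20 - 16) - 44 ≡ 65. → (16, 65)
double: tangent at (16, 65): λ = (3·16² + 43)/(2·65) ≡ 7/63. 63⁻¹ ≡ 50 (mod 67), so λ ≡ 7·50 ≡ 15.
  x = λ² - 16 - 16 = 225 - 32 ≡ 59; y = λ·(16 - 59) - 65 ≡ 27. → (59, 27)
add G: (59, 27) + (24, 19). λ = (19 - 27)/(24 - 59) ≡ 59/32 mod 67. 32⁻¹ ≡ 44 (mod 67) since 32·44 = 1408 ≡ 1, so λ ≡ 50.
  x = λ² - 59 - 24 = 2500 - 83 ≡ 5; y = λ·(59 - 5) - 27 ≡ 60. → (5, 60)

(5, 60)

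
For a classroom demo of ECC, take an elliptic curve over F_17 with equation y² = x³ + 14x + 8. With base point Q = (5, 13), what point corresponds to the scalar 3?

(0, 12)

Repeated addition: build up to 3Q.
2Q: tangent at (5, 13): λ = (3·5² + 14)/(2·13) ≡ 4/9. 9⁻¹ ≡ 2 (mod 17) since 9·2 = 18 ≡ 1, so λ ≡ 4·2 ≡ 8.
  x = λ² - 5 - 5 = 64 - 10 ≡ 3; y = λ·(5 - 3) - 13 ≡ 3. → (3, 3)
3Q: (3, 3) + (5, 13). λ = (13 - 3)/(5 - 3) ≡ 10/2 mod 17. 2⁻¹ ≡ 9 (mod 17) since 2·9 = 18 ≡ 1, so λ ≡ 5.
  x = λ² - 3 - 5 = 25 - 8 ≡ 0; y = λ·(3 - 0) - 3 ≡ 12. → (0, 12)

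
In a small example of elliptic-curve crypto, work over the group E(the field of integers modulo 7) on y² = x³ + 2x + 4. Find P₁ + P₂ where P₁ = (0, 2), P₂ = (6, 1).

(0, 2) + (6, 1). λ = (1 - 2)/(6 - 0) ≡ 6/6 mod 7. 6⁻¹ ≡ 6 (mod 7), so λ ≡ 1.
  x = λ² - 0 - 6 = 1 - 6 ≡ 2; y = λ·(0 - 2) - 2 ≡ 3. → (2, 3)

(2, 3)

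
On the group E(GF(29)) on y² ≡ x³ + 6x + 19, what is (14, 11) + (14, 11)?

(5, 0)

tangent at (14, 11): λ = (3·14² + 6)/(2·11) ≡ 14/22. 22⁻¹ ≡ 4 (mod 29) since 22·4 = 88 ≡ 1, so λ ≡ 14·4 ≡ 27.
  x = λ² - 14 - 14 = 729 - 28 ≡ 5; y = λ·(14 - 5) - 11 ≡ 0. → (5, 0)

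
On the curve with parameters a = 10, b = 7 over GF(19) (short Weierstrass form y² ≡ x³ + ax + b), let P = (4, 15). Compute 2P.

(3, 11)

tangent at (4, 15): λ = (3·4² + 10)/(2·15) ≡ 1/11. 11⁻¹ ≡ 7 (mod 19), so λ ≡ 1·7 ≡ 7.
  x = λ² - 4 - 4 = 49 - 8 ≡ 3; y = λ·(4 - 3) - 15 ≡ 11. → (3, 11)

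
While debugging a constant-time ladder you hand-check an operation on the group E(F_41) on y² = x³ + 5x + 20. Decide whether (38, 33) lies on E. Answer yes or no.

y² = 33² ≡ 23; x³ + 5x + 20 = 55082 ≡ 19 (mod 41). 23 ≠ 19.

no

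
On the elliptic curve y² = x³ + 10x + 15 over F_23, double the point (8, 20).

(16, 4)

tangent at (8, 20): λ = (3·8² + 10)/(2·20) ≡ 18/17. 17⁻¹ ≡ 19 (mod 23) since 17·19 = 323 ≡ 1, so λ ≡ 18·19 ≡ 20.
  x = λ² - 8 - 8 = 400 - 16 ≡ 16; y = λ·(8 - 16) - 20 ≡ 4. → (16, 4)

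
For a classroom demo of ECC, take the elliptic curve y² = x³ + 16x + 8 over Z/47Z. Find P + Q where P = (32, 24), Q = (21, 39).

(32, 24) + (21, 39). λ = (39 - 24)/(21 - 32) ≡ 15/36 mod 47. 36⁻¹ ≡ 17 (mod 47), so λ ≡ 20.
  x = λ² - 32 - 21 = 400 - 53 ≡ 18; y = λ·(32 - 18) - 24 ≡ 21. → (18, 21)

(18, 21)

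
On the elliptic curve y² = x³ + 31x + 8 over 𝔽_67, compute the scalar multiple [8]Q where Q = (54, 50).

(24, 29)

Double-and-add on 8 = (1000)₂. Start with Q = (54, 50) for the leading 1-bit.
double: tangent at (54, 50): λ = (3·54² + 31)/(2·50) ≡ 2/33. 33⁻¹ ≡ 65 (mod 67), so λ ≡ 2·65 ≡ 63.
  x = λ² - 54 - 54 = 3969 - 108 ≡ 42; y = λ·(54 - 42) - 50 ≡ 36. → (42, 36)
double: tangent at (42, 36): λ = (3·42² + 31)/(2·36) ≡ 30/5. 5⁻¹ ≡ 27 (mod 67), so λ ≡ 30·27 ≡ 6.
  x = λ² - 42 - 42 = 36 - 84 ≡ 19; y = λ·(42 - 19) - 36 ≡ 35. → (19, 35)
double: tangent at (19, 35): λ = (3·19² + 31)/(2·35) ≡ 42/3. 3⁻¹ ≡ 45 (mod 67), so λ ≡ 42·45 ≡ 14.
  x = λ² - 19 - 19 = 196 - 38 ≡ 24; y = λ·(19 - 24) - 35 ≡ 29. → (24, 29)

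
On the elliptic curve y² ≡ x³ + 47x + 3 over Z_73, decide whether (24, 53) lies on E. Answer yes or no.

y² = 53² ≡ 35; x³ + 47x + 3 = 14955 ≡ 63 (mod 73). 35 ≠ 63.

no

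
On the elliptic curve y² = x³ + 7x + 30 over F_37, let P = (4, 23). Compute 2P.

tangent at (4, 23): λ = (3·4² + 7)/(2·23) ≡ 18/9. 9⁻¹ ≡ 33 (mod 37) since 9·33 = 297 ≡ 1, so λ ≡ 18·33 ≡ 2.
  x = λ² - 4 - 4 = 4 - 8 ≡ 33; y = λ·(4 - 33) - 23 ≡ 30. → (33, 30)

(33, 30)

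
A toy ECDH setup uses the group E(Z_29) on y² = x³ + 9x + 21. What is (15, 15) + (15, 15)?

tangent at (15, 15): λ = (3·15² + 9)/(2·15) ≡ 17/1. 1⁻¹ ≡ 1 (mod 29), so λ ≡ 17·1 ≡ 17.
  x = λ² - 15 - 15 = 289 - 30 ≡ 27; y = λ·(15 - 27) - 15 ≡ 13. → (27, 13)

(27, 13)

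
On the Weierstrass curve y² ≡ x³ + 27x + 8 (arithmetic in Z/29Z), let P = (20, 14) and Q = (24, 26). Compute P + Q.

(20, 14) + (24, 26). λ = (26 - 14)/(24 - 20) ≡ 12/4 mod 29. 4⁻¹ ≡ 22 (mod 29) since 4·22 = 88 ≡ 1, so λ ≡ 3.
  x = λ² - 20 - 24 = 9 - 44 ≡ 23; y = λ·(20 - 23) - 14 ≡ 6. → (23, 6)

(23, 6)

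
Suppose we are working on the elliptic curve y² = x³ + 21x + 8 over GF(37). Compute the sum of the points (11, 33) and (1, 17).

(11, 33) + (1, 17). λ = (17 - 33)/(1 - 11) ≡ 21/27 mod 37. 27⁻¹ ≡ 11 (mod 37) since 27·11 = 297 ≡ 1, so λ ≡ 9.
  x = λ² - 11 - 1 = 81 - 12 ≡ 32; y = λ·(11 - 32) - 33 ≡ 0. → (32, 0)

(32, 0)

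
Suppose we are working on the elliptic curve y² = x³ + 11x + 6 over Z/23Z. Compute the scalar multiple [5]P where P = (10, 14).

(12, 16)

Double-and-add on 5 = (101)₂. Start with P = (10, 14) for the leading 1-bit.
double: tangent at (10, 14): λ = (3·10² + 11)/(2·14) ≡ 12/5. 5⁻¹ ≡ 14 (mod 23), so λ ≡ 12·14 ≡ 7.
  x = λ² - 10 - 10 = 49 - 20 ≡ 6; y = λ·(10 - 6) - 14 ≡ 14. → (6, 14)
double: tangent at (6, 14): λ = (3·6² + 11)/(2·14) ≡ 4/5. 5⁻¹ ≡ 14 (mod 23), so λ ≡ 4·14 ≡ 10.
  x = λ² - 6 - 6 = 100 - 12 ≡ 19; y = λ·(6 - 19) - 14 ≡ 17. → (19, 17)
add P: (19, 17) + (10, 14). λ = (14 - 17)/(10 - 19) ≡ 20/14 mod 23. 14⁻¹ ≡ 5 (mod 23) since 14·5 = 70 ≡ 1, so λ ≡ 8.
  x = λ² - 19 - 10 = 64 - 29 ≡ 12; y = λ·(19 - 12) - 17 ≡ 16. → (12, 16)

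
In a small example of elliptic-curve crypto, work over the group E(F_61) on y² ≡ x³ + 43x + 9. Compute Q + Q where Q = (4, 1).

(34, 37)

tangent at (4, 1): λ = (3·4² + 43)/(2·1) ≡ 30/2. 2⁻¹ ≡ 31 (mod 61), so λ ≡ 30·31 ≡ 15.
  x = λ² - 4 - 4 = 225 - 8 ≡ 34; y = λ·(4 - 34) - 1 ≡ 37. → (34, 37)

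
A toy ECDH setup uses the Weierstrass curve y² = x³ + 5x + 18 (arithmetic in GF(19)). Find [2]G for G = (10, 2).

tangent at (10, 2): λ = (3·10² + 5)/(2·2) ≡ 1/4. 4⁻¹ ≡ 5 (mod 19), so λ ≡ 1·5 ≡ 5.
  x = λ² - 10 - 10 = 25 - 20 ≡ 5; y = λ·(10 - 5) - 2 ≡ 4. → (5, 4)

(5, 4)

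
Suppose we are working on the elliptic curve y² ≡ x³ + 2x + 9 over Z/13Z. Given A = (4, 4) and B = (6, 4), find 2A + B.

First 2A:
Repeated addition: build up to 2A.
2A: tangent at (4, 4): λ = (3·4² + 2)/(2·4) ≡ 11/8. 8⁻¹ ≡ 5 (mod 13), so λ ≡ 11·5 ≡ 3.
  x = λ² - 4 - 4 = 9 - 8 ≡ 1; y = λ·(4 - 1) - 4 ≡ 5. → (1, 5)
2A = (1, 5).
Finally 2A + B:
(1, 5) + (6, 4). λ = (4 - 5)/(6 - 1) ≡ 12/5 mod 13. 5⁻¹ ≡ 8 (mod 13), so λ ≡ 5.
  x = λ² - 1 - 6 = 25 - 7 ≡ 5; y = λ·(1 - 5) - 5 ≡ 1. → (5, 1)

(5, 1)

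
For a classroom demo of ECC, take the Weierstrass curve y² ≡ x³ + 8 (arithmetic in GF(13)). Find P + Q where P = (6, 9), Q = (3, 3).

(6, 9) + (3, 3). λ = (3 - 9)/(3 - 6) ≡ 7/10 mod 13. 10⁻¹ ≡ 4 (mod 13) since 10·4 = 40 ≡ 1, so λ ≡ 2.
  x = λ² - 6 - 3 = 4 - 9 ≡ 8; y = λ·(6 - 8) - 9 ≡ 0. → (8, 0)

(8, 0)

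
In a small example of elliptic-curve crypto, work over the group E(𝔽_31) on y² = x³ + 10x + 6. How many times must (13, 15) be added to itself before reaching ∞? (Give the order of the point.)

9

2P: tangent at (13, 15): λ = (3·13² + 10)/(2·15) ≡ 21/30. 30⁻¹ ≡ 30 (mod 31), so λ ≡ 21·30 ≡ 10.
  x = λ² - 13 - 13 = 100 - 26 ≡ 12; y = λ·(13 - 12) - 15 ≡ 26. → (12, 26)
3P: (12, 26) + (13, 15). λ = (15 - 26)/(13 - 12) ≡ 20/1 mod 31. 1⁻¹ ≡ 1 (mod 31) since 1·1 = 1 ≡ 1, so λ ≡ 20.
  x = λ² - 12 - 13 = 400 - 25 ≡ 3; y = λ·(12 - 3) - 26 ≡ 30. → (3, 30)
4P: (3, 30) + (13, 15). λ = (15 - 30)/(13 - 3) ≡ 16/10 mod 31. 10⁻¹ ≡ 28 (mod 31) since 10·28 = 280 ≡ 1, so λ ≡ 14.
  x = λ² - 3 - 13 = 196 - 16 ≡ 25; y = λ·(3 - 25) - 30 ≡ 3. → (25, 3)
5P: (25, 3) + (13, 15). λ = (15 - 3)/(13 - 25) ≡ 12/19 mod 31. 19⁻¹ ≡ 18 (mod 31), so λ ≡ 30.
  x = λ² - 25 - 13 = 900 - 38 ≡ 25; y = λ·(25 - 25) - 3 ≡ 28. → (25, 28)
6P: (25, 28) + (13, 15). λ = (15 - 28)/(13 - 25) ≡ 18/19 mod 31. 19⁻¹ ≡ 18 (mod 31), so λ ≡ 14.
  x = λ² - 25 - 13 = 196 - 38 ≡ 3; y = λ·(25 - 3) - 28 ≡ 1. → (3, 1)
7P: (3, 1) + (13, 15). λ = (15 - 1)/(13 - 3) ≡ 14/10 mod 31. 10⁻¹ ≡ 28 (mod 31), so λ ≡ 20.
  x = λ² - 3 - 13 = 400 - 16 ≡ 12; y = λ·(3 - 12) - 1 ≡ 5. → (12, 5)
8P: (12, 5) + (13, 15). λ = (15 - 5)/(13 - 12) ≡ 10/1 mod 31. 1⁻¹ ≡ 1 (mod 31) since 1·1 = 1 ≡ 1, so λ ≡ 10.
  x = λ² - 12 - 13 = 100 - 25 ≡ 13; y = λ·(12 - 13) - 5 ≡ 16. → (13, 16)
9P: (13, 16) + (13, 15): same x and y₁ ≡ -y₂, so the sum is ∞.
9P = ∞, so the order is 9.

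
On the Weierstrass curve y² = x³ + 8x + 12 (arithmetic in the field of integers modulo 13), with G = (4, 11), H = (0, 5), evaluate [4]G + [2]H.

(0, 8)

First 4G:
Repeated addition: build up to 4G.
2G: tangent at (4, 11): λ = (3·4² + 8)/(2·11) ≡ 4/9. 9⁻¹ ≡ 3 (mod 13), so λ ≡ 4·3 ≡ 12.
  x = λ² - 4 - 4 = 144 - 8 ≡ 6; y = λ·(4 - 6) - 11 ≡ 4. → (6, 4)
3G: (6, 4) + (4, 11). λ = (11 - 4)/(4 - 6) ≡ 7/11 mod 13. 11⁻¹ ≡ 6 (mod 13), so λ ≡ 3.
  x = λ² - 6 - 4 = 9 - 10 ≡ 12; y = λ·(6 - 12) - 4 ≡ 4. → (12, 4)
4G: (12, 4) + (4, 11). λ = (11 - 4)/(4 - 12) ≡ 7/5 mod 13. 5⁻¹ ≡ 8 (mod 13), so λ ≡ 4.
  x = λ² - 12 - 4 = 16 - 16 ≡ 0; y = λ·(12 - 0) - 4 ≡ 5. → (0, 5)
4G = (0, 5).
Next 2H:
Repeated addition: build up to 2H.
2H: tangent at (0, 5): λ = (3·0² + 8)/(2·5) ≡ 8/10. 10⁻¹ ≡ 4 (mod 13), so λ ≡ 8·4 ≡ 6.
  x = λ² - 0 - 0 = 36 - 0 ≡ 10; y = λ·(0 - 10) - 5 ≡ 0. → (10, 0)
2H = (10, 0).
Finally 4G + 2H:
(0, 5) + (10, 0). λ = (0 - 5)/(10 - 0) ≡ 8/10 mod 13. 10⁻¹ ≡ 4 (mod 13), so λ ≡ 6.
  x = λ² - 0 - 10 = 36 - 10 ≡ 0; y = λ·(0 - 0) - 5 ≡ 8. → (0, 8)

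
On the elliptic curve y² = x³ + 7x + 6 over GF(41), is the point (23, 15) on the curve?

y² = 15² ≡ 20; x³ + 7x + 6 = 12334 ≡ 34 (mod 41). 20 ≠ 34.

no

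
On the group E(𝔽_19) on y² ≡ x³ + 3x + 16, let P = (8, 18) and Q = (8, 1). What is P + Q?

O

The two points share x = 8 and their y-coordinates satisfy 18 + 1 ≡ 0 (mod 19), so they are inverses. Their sum is O.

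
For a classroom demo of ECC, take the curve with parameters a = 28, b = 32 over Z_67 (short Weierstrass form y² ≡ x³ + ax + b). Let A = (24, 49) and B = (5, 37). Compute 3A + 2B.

(41, 35)

First 3A:
Repeated addition: build up to 3A.
2A: tangent at (24, 49): λ = (3·24² + 28)/(2·49) ≡ 14/31. 31⁻¹ ≡ 13 (mod 67) since 31·13 = 403 ≡ 1, so λ ≡ 14·13 ≡ 48.
  x = λ² - 24 - 24 = 2304 - 48 ≡ 45; y = λ·(24 - 45) - 49 ≡ 15. → (45, 15)
3A: (45, 15) + (24, 49). λ = (49 - 15)/(24 - 45) ≡ 34/46 mod 67. 46⁻¹ ≡ 51 (mod 67) since 46·51 = 2346 ≡ 1, so λ ≡ 59.
  x = λ² - 45 - 24 = 3481 - 69 ≡ 62; y = λ·(45 - 62) - 15 ≡ 54. → (62, 54)
3A = (62, 54).
Next 2B:
Repeated addition: build up to 2B.
2B: tangent at (5, 37): λ = (3·5² + 28)/(2·37) ≡ 36/7. 7⁻¹ ≡ 48 (mod 67), so λ ≡ 36·48 ≡ 53.
  x = λ² - 5 - 5 = 2809 - 10 ≡ 52; y = λ·(5 - 52) - 37 ≡ 18. → (52, 18)
2B = (52, 18).
Finally 3A + 2B:
(62, 54) + (52, 18). λ = (18 - 54)/(52 - 62) ≡ 31/57 mod 67. 57⁻¹ ≡ 20 (mod 67), so λ ≡ 17.
  x = λ² - 62 - 52 = 289 - 114 ≡ 41; y = λ·(62 - 41) - 54 ≡ 35. → (41, 35)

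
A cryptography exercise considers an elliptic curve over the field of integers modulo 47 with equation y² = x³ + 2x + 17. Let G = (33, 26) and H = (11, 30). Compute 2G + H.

First 2G:
Repeated addition: build up to 2G.
2G: tangent at (33, 26): λ = (3·33² + 2)/(2·26) ≡ 26/5. 5⁻¹ ≡ 19 (mod 47), so λ ≡ 26·19 ≡ 24.
  x = λ² - 33 - 33 = 576 - 66 ≡ 40; y = λ·(33 - 40) - 26 ≡ 41. → (40, 41)
2G = (40, 41).
Finally 2G + H:
(40, 41) + (11, 30). λ = (30 - 41)/(11 - 40) ≡ 36/18 mod 47. 18⁻¹ ≡ 34 (mod 47) since 18·34 = 612 ≡ 1, so λ ≡ 2.
  x = λ² - 40 - 11 = 4 - 51 ≡ 0; y = λ·(40 - 0) - 41 ≡ 39. → (0, 39)

(0, 39)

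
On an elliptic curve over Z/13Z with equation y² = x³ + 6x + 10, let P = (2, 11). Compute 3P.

(1, 11)

Repeated addition: build up to 3P.
2P: tangent at (2, 11): λ = (3·2² + 6)/(2·11) ≡ 5/9. 9⁻¹ ≡ 3 (mod 13), so λ ≡ 5·3 ≡ 2.
  x = λ² - 2 - 2 = 4 - 4 ≡ 0; y = λ·(2 - 0) - 11 ≡ 6. → (0, 6)
3P: (0, 6) + (2, 11). λ = (11 - 6)/(2 - 0) ≡ 5/2 mod 13. 2⁻¹ ≡ 7 (mod 13), so λ ≡ 9.
  x = λ² - 0 - 2 = 81 - 2 ≡ 1; y = λ·(0 - 1) - 6 ≡ 11. → (1, 11)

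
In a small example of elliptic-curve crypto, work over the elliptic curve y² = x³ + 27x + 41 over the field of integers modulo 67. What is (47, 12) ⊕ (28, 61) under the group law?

(47, 12) + (28, 61). λ = (61 - 12)/(28 - 47) ≡ 49/48 mod 67. 48⁻¹ ≡ 7 (mod 67), so λ ≡ 8.
  x = λ² - 47 - 28 = 64 - 75 ≡ 56; y = λ·(47 - 56) - 12 ≡ 50. → (56, 50)

(56, 50)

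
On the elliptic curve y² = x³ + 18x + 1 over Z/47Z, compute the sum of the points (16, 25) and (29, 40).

(5, 13)

(16, 25) + (29, 40). λ = (40 - 25)/(29 - 16) ≡ 15/13 mod 47. 13⁻¹ ≡ 29 (mod 47), so λ ≡ 12.
  x = λ² - 16 - 29 = 144 - 45 ≡ 5; y = λ·(16 - 5) - 25 ≡ 13. → (5, 13)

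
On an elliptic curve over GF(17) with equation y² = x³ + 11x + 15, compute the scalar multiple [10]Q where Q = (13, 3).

Repeated addition: build up to 10Q.
2Q: tangent at (13, 3): λ = (3·13² + 11)/(2·3) ≡ 8/6. 6⁻¹ ≡ 3 (mod 17), so λ ≡ 8·3 ≡ 7.
  x = λ² - 13 - 13 = 49 - 26 ≡ 6; y = λ·(13 - 6) - 3 ≡ 12. → (6, 12)
3Q: (6, 12) + (13, 3). λ = (3 - 12)/(13 - 6) ≡ 8/7 mod 17. 7⁻¹ ≡ 5 (mod 17), so λ ≡ 6.
  x = λ² - 6 - 13 = 36 - 19 ≡ 0; y = λ·(6 - 0) - 12 ≡ 7. → (0, 7)
4Q: (0, 7) + (13, 3). λ = (3 - 7)/(13 - 0) ≡ 13/13 mod 17. 13⁻¹ ≡ 4 (mod 17), so λ ≡ 1.
  x = λ² - 0 - 13 = 1 - 13 ≡ 5; y = λ·(0 - 5) - 7 ≡ 5. → (5, 5)
5Q: (5, 5) + (13, 3). λ = (3 - 5)/(13 - 5) ≡ 15/8 mod 17. 8⁻¹ ≡ 15 (mod 17), so λ ≡ 4.
  x = λ² - 5 - 13 = 16 - 18 ≡ 15; y = λ·(5 - 15) - 5 ≡ 6. → (15, 6)
6Q: (15, 6) + (13, 3). λ = (3 - 6)/(13 - 15) ≡ 14/15 mod 17. 15⁻¹ ≡ 8 (mod 17), so λ ≡ 10.
  x = λ² - 15 - 13 = 100 - 28 ≡ 4; y = λ·(15 - 4) - 6 ≡ 2. → (4, 2)
7Q: (4, 2) + (13, 3). λ = (3 - 2)/(13 - 4) ≡ 1/9 mod 17. 9⁻¹ ≡ 2 (mod 17), so λ ≡ 2.
  x = λ² - 4 - 13 = 4 - 17 ≡ 4; y = λ·(4 - 4) - 2 ≡ 15. → (4, 15)
8Q: (4, 15) + (13, 3). λ = (3 - 15)/(13 - 4) ≡ 5/9 mod 17. 9⁻¹ ≡ 2 (mod 17), so λ ≡ 10.
  x = λ² - 4 - 13 = 100 - 17 ≡ 15; y = λ·(4 - 15) - 15 ≡ 11. → (15, 11)
9Q: (15, 11) + (13, 3). λ = (3 - 11)/(13 - 15) ≡ 9/15 mod 17. 15⁻¹ ≡ 8 (mod 17), so λ ≡ 4.
  x = λ² - 15 - 13 = 16 - 28 ≡ 5; y = λ·(15 - 5) - 11 ≡ 12. → (5, 12)
10Q: (5, 12) + (13, 3). λ = (3 - 12)/(13 - 5) ≡ 8/8 mod 17. 8⁻¹ ≡ 15 (mod 17), so λ ≡ 1.
  x = λ² - 5 - 13 = 1 - 18 ≡ 0; y = λ·(5 - 0) - 12 ≡ 10. → (0, 10)

(0, 10)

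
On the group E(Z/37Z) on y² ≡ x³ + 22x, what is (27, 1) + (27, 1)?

(4, 2)

tangent at (27, 1): λ = (3·27² + 22)/(2·1) ≡ 26/2. 2⁻¹ ≡ 19 (mod 37), so λ ≡ 26·19 ≡ 13.
  x = λ² - 27 - 27 = 169 - 54 ≡ 4; y = λ·(27 - 4) - 1 ≡ 2. → (4, 2)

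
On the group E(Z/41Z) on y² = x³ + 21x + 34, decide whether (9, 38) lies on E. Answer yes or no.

yes

y² = 38² ≡ 9; x³ + 21x + 34 = 952 ≡ 9 (mod 41). 9 = 9.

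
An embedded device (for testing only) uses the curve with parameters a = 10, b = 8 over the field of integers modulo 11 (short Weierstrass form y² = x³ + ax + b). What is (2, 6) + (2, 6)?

(7, 5)

tangent at (2, 6): λ = (3·2² + 10)/(2·6) ≡ 0/1. 1⁻¹ ≡ 1 (mod 11), so λ ≡ 0·1 ≡ 0.
  x = λ² - 2 - 2 = 0 - 4 ≡ 7; y = λ·(2 - 7) - 6 ≡ 5. → (7, 5)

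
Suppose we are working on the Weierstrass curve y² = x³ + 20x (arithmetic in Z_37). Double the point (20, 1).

tangent at (20, 1): λ = (3·20² + 20)/(2·1) ≡ 36/2. 2⁻¹ ≡ 19 (mod 37), so λ ≡ 36·19 ≡ 18.
  x = λ² - 20 - 20 = 324 - 40 ≡ 25; y = λ·(20 - 25) - 1 ≡ 20. → (25, 20)

(25, 20)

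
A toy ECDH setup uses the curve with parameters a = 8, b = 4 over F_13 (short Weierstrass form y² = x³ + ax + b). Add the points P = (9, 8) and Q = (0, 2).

(9, 8) + (0, 2). λ = (2 - 8)/(0 - 9) ≡ 7/4 mod 13. 4⁻¹ ≡ 10 (mod 13), so λ ≡ 5.
  x = λ² - 9 - 0 = 25 - 9 ≡ 3; y = λ·(9 - 3) - 8 ≡ 9. → (3, 9)

(3, 9)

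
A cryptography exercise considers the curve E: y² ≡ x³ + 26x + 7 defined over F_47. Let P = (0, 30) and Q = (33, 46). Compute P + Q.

(0, 30) + (33, 46). λ = (46 - 30)/(33 - 0) ≡ 16/33 mod 47. 33⁻¹ ≡ 10 (mod 47), so λ ≡ 19.
  x = λ² - 0 - 33 = 361 - 33 ≡ 46; y = λ·(0 - 46) - 30 ≡ 36. → (46, 36)

(46, 36)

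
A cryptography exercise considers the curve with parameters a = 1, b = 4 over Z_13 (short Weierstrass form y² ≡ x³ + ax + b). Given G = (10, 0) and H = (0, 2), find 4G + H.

First 4G:
Double-and-add on 4 = (100)₂. Start with G = (10, 0) for the leading 1-bit.
double: (10, 0) + (10, 0): same x and y₁ ≡ -y₂, so the sum is ∞.
double: ∞ + ∞ = ∞ (identity).
4G = ∞.
Finally 4G + H:
∞ + (0, 2) = (0, 2) (identity).

(0, 2)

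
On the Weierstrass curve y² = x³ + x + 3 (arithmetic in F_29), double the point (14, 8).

(8, 28)

tangent at (14, 8): λ = (3·14² + 1)/(2·8) ≡ 9/16. 16⁻¹ ≡ 20 (mod 29), so λ ≡ 9·20 ≡ 6.
  x = λ² - 14 - 14 = 36 - 28 ≡ 8; y = λ·(14 - 8) - 8 ≡ 28. → (8, 28)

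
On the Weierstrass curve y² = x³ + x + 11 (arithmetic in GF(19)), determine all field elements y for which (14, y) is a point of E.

none

x³ + 1x + 11 = 2769 ≡ 14 (mod 19).
14 is a non-residue mod 19; no y exists.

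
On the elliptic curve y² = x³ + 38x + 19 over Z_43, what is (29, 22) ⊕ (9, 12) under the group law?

(29, 22) + (9, 12). λ = (12 - 22)/(9 - 29) ≡ 33/23 mod 43. 23⁻¹ ≡ 15 (mod 43) since 23·15 = 345 ≡ 1, so λ ≡ 22.
  x = λ² - 29 - 9 = 484 - 38 ≡ 16; y = λ·(29 - 16) - 22 ≡ 6. → (16, 6)

(16, 6)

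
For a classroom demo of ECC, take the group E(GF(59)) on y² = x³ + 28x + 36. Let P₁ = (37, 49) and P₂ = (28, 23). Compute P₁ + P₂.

(37, 49) + (28, 23). λ = (23 - 49)/(28 - 37) ≡ 33/50 mod 59. 50⁻¹ ≡ 13 (mod 59), so λ ≡ 16.
  x = λ² - 37 - 28 = 256 - 65 ≡ 14; y = λ·(37 - 14) - 49 ≡ 24. → (14, 24)

(14, 24)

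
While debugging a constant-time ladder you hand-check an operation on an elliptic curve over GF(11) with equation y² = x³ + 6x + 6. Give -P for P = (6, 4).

-(6, 4) = (6, -4 mod 11) = (6, 7).

(6, 7)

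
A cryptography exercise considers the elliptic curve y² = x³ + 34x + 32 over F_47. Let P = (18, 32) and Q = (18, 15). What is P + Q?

O

The two points share x = 18 and their y-coordinates satisfy 32 + 15 ≡ 0 (mod 47), so they are inverses. Their sum is O.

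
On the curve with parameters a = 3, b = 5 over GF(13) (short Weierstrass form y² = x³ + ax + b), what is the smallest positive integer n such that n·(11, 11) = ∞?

9

2P: tangent at (11, 11): λ = (3·11² + 3)/(2·11) ≡ 2/9. 9⁻¹ ≡ 3 (mod 13), so λ ≡ 2·3 ≡ 6.
  x = λ² - 11 - 11 = 36 - 22 ≡ 1; y = λ·(11 - 1) - 11 ≡ 10. → (1, 10)
3P: (1, 10) + (11, 11). λ = (11 - 10)/(11 - 1) ≡ 1/10 mod 13. 10⁻¹ ≡ 4 (mod 13) since 10·4 = 40 ≡ 1, so λ ≡ 4.
  x = λ² - 1 - 11 = 16 - 12 ≡ 4; y = λ·(1 - 4) - 10 ≡ 4. → (4, 4)
4P: (4, 4) + (11, 11). λ = (11 - 4)/(11 - 4) ≡ 7/7 mod 13. 7⁻¹ ≡ 2 (mod 13), so λ ≡ 1.
  x = λ² - 4 - 11 = 1 - 15 ≡ 12; y = λ·(4 - 12) - 4 ≡ 1. → (12, 1)
5P: (12, 1) + (11, 11). λ = (11 - 1)/(11 - 12) ≡ 10/12 mod 13. 12⁻¹ ≡ 12 (mod 13) since 12·12 = 144 ≡ 1, so λ ≡ 3.
  x = λ² - 12 - 11 = 9 - 23 ≡ 12; y = λ·(12 - 12) - 1 ≡ 12. → (12, 12)
6P: (12, 12) + (11, 11). λ = (11 - 12)/(11 - 12) ≡ 12/12 mod 13. 12⁻¹ ≡ 12 (mod 13), so λ ≡ 1.
  x = λ² - 12 - 11 = 1 - 23 ≡ 4; y = λ·(12 - 4) - 12 ≡ 9. → (4, 9)
7P: (4, 9) + (11, 11). λ = (11 - 9)/(11 - 4) ≡ 2/7 mod 13. 7⁻¹ ≡ 2 (mod 13), so λ ≡ 4.
  x = λ² - 4 - 11 = 16 - 15 ≡ 1; y = λ·(4 - 1) - 9 ≡ 3. → (1, 3)
8P: (1, 3) + (11, 11). λ = (11 - 3)/(11 - 1) ≡ 8/10 mod 13. 10⁻¹ ≡ 4 (mod 13) since 10·4 = 40 ≡ 1, so λ ≡ 6.
  x = λ² - 1 - 11 = 36 - 12 ≡ 11; y = λ·(1 - 11) - 3 ≡ 2. → (11, 2)
9P: (11, 2) + (11, 11): same x and y₁ ≡ -y₂, so the sum is ∞.
9P = ∞, so the order is 9.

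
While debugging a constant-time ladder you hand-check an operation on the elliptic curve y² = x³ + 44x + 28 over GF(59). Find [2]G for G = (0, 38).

tangent at (0, 38): λ = (3·0² + 44)/(2·38) ≡ 44/17. 17⁻¹ ≡ 7 (mod 59), so λ ≡ 44·7 ≡ 13.
  x = λ² - 0 - 0 = 169 - 0 ≡ 51; y = λ·(0 - 51) - 38 ≡ 7. → (51, 7)

(51, 7)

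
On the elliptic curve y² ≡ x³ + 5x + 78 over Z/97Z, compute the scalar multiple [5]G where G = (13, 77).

Double-and-add on 5 = (101)₂. Start with G = (13, 77) for the leading 1-bit.
double: tangent at (13, 77): λ = (3·13² + 5)/(2·77) ≡ 27/57. 57⁻¹ ≡ 80 (mod 97), so λ ≡ 27·80 ≡ 26.
  x = λ² - 13 - 13 = 676 - 26 ≡ 68; y = λ·(13 - 68) - 77 ≡ 45. → (68, 45)
double: tangent at (68, 45): λ = (3·68² + 5)/(2·45) ≡ 6/90. 90⁻¹ ≡ 83 (mod 97), so λ ≡ 6·83 ≡ 13.
  x = λ² - 68 - 68 = 169 - 136 ≡ 33; y = λ·(68 - 33) - 45 ≡ 22. → (33, 22)
add G: (33, 22) + (13, 77). λ = (77 - 22)/(13 - 33) ≡ 55/77 mod 97. 77⁻¹ ≡ 63 (mod 97) since 77·63 = 4851 ≡ 1, so λ ≡ 70.
  x = λ² - 33 - 13 = 4900 - 46 ≡ 4; y = λ·(33 - 4) - 22 ≡ 68. → (4, 68)

(4, 68)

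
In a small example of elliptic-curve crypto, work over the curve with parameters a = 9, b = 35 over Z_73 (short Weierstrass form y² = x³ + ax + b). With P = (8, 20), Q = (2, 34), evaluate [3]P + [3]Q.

First 3P:
Repeated addition: build up to 3P.
2P: tangent at (8, 20): λ = (3·8² + 9)/(2·20) ≡ 55/40. 40⁻¹ ≡ 42 (mod 73), so λ ≡ 55·42 ≡ 47.
  x = λ² - 8 - 8 = 2209 - 16 ≡ 3; y = λ·(8 - 3) - 20 ≡ 69. → (3, 69)
3P: (3, 69) + (8, 20). λ = (20 - 69)/(8 - 3) ≡ 24/5 mod 73. 5⁻¹ ≡ 44 (mod 73) since 5·44 = 220 ≡ 1, so λ ≡ 34.
  x = λ² - 3 - 8 = 1156 - 11 ≡ 50; y = λ·(3 - 50) - 69 ≡ 12. → (50, 12)
3P = (50, 12).
Next 3Q:
Repeated addition: build up to 3Q.
2Q: tangent at (2, 34): λ = (3·2² + 9)/(2·34) ≡ 21/68. 68⁻¹ ≡ 29 (mod 73) since 68·29 = 1972 ≡ 1, so λ ≡ 21·29 ≡ 25.
  x = λ² - 2 - 2 = 625 - 4 ≡ 37; y = λ·(2 - 37) - 34 ≡ 40. → (37, 40)
3Q: (37, 40) + (2, 34). λ = (34 - 40)/(2 - 37) ≡ 67/38 mod 73. 38⁻¹ ≡ 25 (mod 73) since 38·25 = 950 ≡ 1, so λ ≡ 69.
  x = λ² - 37 - 2 = 4761 - 39 ≡ 50; y = λ·(37 - 50) - 40 ≡ 12. → (50, 12)
3Q = (50, 12).
Finally 3P + 3Q:
tangent at (50, 12): λ = (3·50² + 9)/(2·12) ≡ 63/24. 24⁻¹ ≡ 70 (mod 73) since 24·70 = 1680 ≡ 1, so λ ≡ 63·70 ≡ 30.
  x = λ² - 50 - 50 = 900 - 100 ≡ 70; y = λ·(50 - 70) - 12 ≡ 45. → (70, 45)

(70, 45)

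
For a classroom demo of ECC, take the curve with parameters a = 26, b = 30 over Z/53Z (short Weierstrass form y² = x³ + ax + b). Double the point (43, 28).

tangent at (43, 28): λ = (3·43² + 26)/(2·28) ≡ 8/3. 3⁻¹ ≡ 18 (mod 53) since 3·18 = 54 ≡ 1, so λ ≡ 8·18 ≡ 38.
  x = λ² - 43 - 43 = 1444 - 86 ≡ 33; y = λ·(43 - 33) - 28 ≡ 34. → (33, 34)

(33, 34)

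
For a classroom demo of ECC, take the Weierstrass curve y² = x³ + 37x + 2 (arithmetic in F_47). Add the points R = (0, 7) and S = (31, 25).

(18, 25)

(0, 7) + (31, 25). λ = (25 - 7)/(31 - 0) ≡ 18/31 mod 47. 31⁻¹ ≡ 44 (mod 47) since 31·44 = 1364 ≡ 1, so λ ≡ 40.
  x = λ² - 0 - 31 = 1600 - 31 ≡ 18; y = λ·(0 - 18) - 7 ≡ 25. → (18, 25)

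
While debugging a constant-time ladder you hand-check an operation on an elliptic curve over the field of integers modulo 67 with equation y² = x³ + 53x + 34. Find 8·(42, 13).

(38, 38)

Write G = (42, 13).
Double-and-add on 8 = (1000)₂. Start with G = (42, 13) for the leading 1-bit.
double: tangent at (42, 13): λ = (3·42² + 53)/(2·13) ≡ 52/26. 26⁻¹ ≡ 49 (mod 67) since 26·49 = 1274 ≡ 1, so λ ≡ 52·49 ≡ 2.
  x = λ² - 42 - 42 = 4 - 84 ≡ 54; y = λ·(42 - 54) - 13 ≡ 30. → (54, 30)
double: tangent at (54, 30): λ = (3·54² + 53)/(2·30) ≡ 24/60. 60⁻¹ ≡ 19 (mod 67) since 60·19 = 1140 ≡ 1, so λ ≡ 24·19 ≡ 54.
  x = λ² - 54 - 54 = 2916 - 108 ≡ 61; y = λ·(54 - 61) - 30 ≡ 61. → (61, 61)
double: tangent at (61, 61): λ = (3·61² + 53)/(2·61) ≡ 27/55. 55⁻¹ ≡ 39 (mod 67), so λ ≡ 27·39 ≡ 48.
  x = λ² - 61 - 61 = 2304 - 122 ≡ 38; y = λ·(61 - 38) - 61 ≡ 38. → (38, 38)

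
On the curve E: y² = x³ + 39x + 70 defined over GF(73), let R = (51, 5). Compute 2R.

tangent at (51, 5): λ = (3·51² + 39)/(2·5) ≡ 31/10. 10⁻¹ ≡ 22 (mod 73), so λ ≡ 31·22 ≡ 25.
  x = λ² - 51 - 51 = 625 - 102 ≡ 12; y = λ·(51 - 12) - 5 ≡ 21. → (12, 21)

(12, 21)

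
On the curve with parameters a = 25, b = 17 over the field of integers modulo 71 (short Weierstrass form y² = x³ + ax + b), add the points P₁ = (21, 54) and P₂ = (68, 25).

(21, 54) + (68, 25). λ = (25 - 54)/(68 - 21) ≡ 42/47 mod 71. 47⁻¹ ≡ 68 (mod 71), so λ ≡ 16.
  x = λ² - 21 - 68 = 256 - 89 ≡ 25; y = λ·(21 - 25) - 54 ≡ 24. → (25, 24)

(25, 24)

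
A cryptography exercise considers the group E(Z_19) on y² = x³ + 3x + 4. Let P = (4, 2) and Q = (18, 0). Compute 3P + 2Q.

(4, 17)

First 3P:
Repeated addition: build up to 3P.
2P: tangent at (4, 2): λ = (3·4² + 3)/(2·2) ≡ 13/4. 4⁻¹ ≡ 5 (mod 19), so λ ≡ 13·5 ≡ 8.
  x = λ² - 4 - 4 = 64 - 8 ≡ 18; y = λ·(4 - 18) - 2 ≡ 0. → (18, 0)
3P: (18, 0) + (4, 2). λ = (2 - 0)/(4 - 18) ≡ 2/5 mod 19. 5⁻¹ ≡ 4 (mod 19) since 5·4 = 20 ≡ 1, so λ ≡ 8.
  x = λ² - 18 - 4 = 64 - 22 ≡ 4; y = λ·(18 - 4) - 0 ≡ 17. → (4, 17)
3P = (4, 17).
Next 2Q:
Repeated addition: build up to 2Q.
2Q: (18, 0) + (18, 0): same x and y₁ ≡ -y₂, so the sum is ∞.
2Q = ∞.
Finally 3P + 2Q:
(4, 17) + ∞ = (4, 17) (identity).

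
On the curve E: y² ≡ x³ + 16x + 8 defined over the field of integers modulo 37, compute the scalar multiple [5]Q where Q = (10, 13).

Double-and-add on 5 = (101)₂. Start with Q = (10, 13) for the leading 1-bit.
double: tangent at (10, 13): λ = (3·10² + 16)/(2·13) ≡ 20/26. 26⁻¹ ≡ 10 (mod 37), so λ ≡ 20·10 ≡ 15.
  x = λ² - 10 - 10 = 225 - 20 ≡ 20; y = λ·(10 - 20) - 13 ≡ 22. → (20, 22)
double: tangent at (20, 22): λ = (3·20² + 16)/(2·22) ≡ 32/7. 7⁻¹ ≡ 16 (mod 37), so λ ≡ 32·16 ≡ 31.
  x = λ² - 20 - 20 = 961 - 40 ≡ 33; y = λ·(20 - 33) - 22 ≡ 19. → (33, 19)
add Q: (33, 19) + (10, 13). λ = (13 - 19)/(10 - 33) ≡ 31/14 mod 37. 14⁻¹ ≡ 8 (mod 37), so λ ≡ 26.
  x = λ² - 33 - 10 = 676 - 43 ≡ 4; y = λ·(33 - 4) - 19 ≡ 32. → (4, 32)

(4, 32)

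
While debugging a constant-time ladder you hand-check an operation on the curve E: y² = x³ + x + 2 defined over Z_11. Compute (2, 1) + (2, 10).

O

The two points share x = 2 and their y-coordinates satisfy 1 + 10 ≡ 0 (mod 11), so they are inverses. Their sum is 𝒪.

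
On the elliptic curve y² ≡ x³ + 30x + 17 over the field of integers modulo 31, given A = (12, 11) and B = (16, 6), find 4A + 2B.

(23, 28)

First 4A:
Repeated addition: build up to 4A.
2A: tangent at (12, 11): λ = (3·12² + 30)/(2·11) ≡ 28/22. 22⁻¹ ≡ 24 (mod 31), so λ ≡ 28·24 ≡ 21.
  x = λ² - 12 - 12 = 441 - 24 ≡ 14; y = λ·(12 - 14) - 11 ≡ 9. → (14, 9)
3A: (14, 9) + (12, 11). λ = (11 - 9)/(12 - 14) ≡ 2/29 mod 31. 29⁻¹ ≡ 15 (mod 31), so λ ≡ 30.
  x = λ² - 14 - 12 = 900 - 26 ≡ 6; y = λ·(14 - 6) - 9 ≡ 14. → (6, 14)
4A: (6, 14) + (12, 11). λ = (11 - 14)/(12 - 6) ≡ 28/6 mod 31. 6⁻¹ ≡ 26 (mod 31), so λ ≡ 15.
  x = λ² - 6 - 12 = 225 - 18 ≡ 21; y = λ·(6 - 21) - 14 ≡ 9. → (21, 9)
4A = (21, 9).
Next 2B:
Repeated addition: build up to 2B.
2B: tangent at (16, 6): λ = (3·16² + 30)/(2·6) ≡ 23/12. 12⁻¹ ≡ 13 (mod 31) since 12·13 = 156 ≡ 1, so λ ≡ 23·13 ≡ 20.
  x = λ² - 16 - 16 = 400 - 32 ≡ 27; y = λ·(16 - 27) - 6 ≡ 22. → (27, 22)
2B = (27, 22).
Finally 4A + 2B:
(21, 9) + (27, 22). λ = (22 - 9)/(27 - 21) ≡ 13/6 mod 31. 6⁻¹ ≡ 26 (mod 31) since 6·26 = 156 ≡ 1, so λ ≡ 28.
  x = λ² - 21 - 27 = 784 - 48 ≡ 23; y = λ·(21 - 23) - 9 ≡ 28. → (23, 28)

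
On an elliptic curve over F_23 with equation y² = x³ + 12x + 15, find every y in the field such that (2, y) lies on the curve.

x³ + 12x + 15 = 47 ≡ 1 (mod 23).
Square roots of 1 mod 23: 1 and 22 (since 1² = 1 ≡ 1).

1, 22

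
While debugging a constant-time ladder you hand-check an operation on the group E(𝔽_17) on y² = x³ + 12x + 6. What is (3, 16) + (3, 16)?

tangent at (3, 16): λ = (3·3² + 12)/(2·16) ≡ 5/15. 15⁻¹ ≡ 8 (mod 17), so λ ≡ 5·8 ≡ 6.
  x = λ² - 3 - 3 = 36 - 6 ≡ 13; y = λ·(3 - 13) - 16 ≡ 9. → (13, 9)

(13, 9)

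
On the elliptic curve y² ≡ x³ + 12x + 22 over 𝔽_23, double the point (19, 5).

(21, 6)

tangent at (19, 5): λ = (3·19² + 12)/(2·5) ≡ 14/10. 10⁻¹ ≡ 7 (mod 23) since 10·7 = 70 ≡ 1, so λ ≡ 14·7 ≡ 6.
  x = λ² - 19 - 19 = 36 - 38 ≡ 21; y = λ·(19 - 21) - 5 ≡ 6. → (21, 6)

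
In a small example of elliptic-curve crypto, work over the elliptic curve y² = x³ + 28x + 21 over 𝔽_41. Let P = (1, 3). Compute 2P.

tangent at (1, 3): λ = (3·1² + 28)/(2·3) ≡ 31/6. 6⁻¹ ≡ 7 (mod 41), so λ ≡ 31·7 ≡ 12.
  x = λ² - 1 - 1 = 144 - 2 ≡ 19; y = λ·(1 - 19) - 3 ≡ 27. → (19, 27)

(19, 27)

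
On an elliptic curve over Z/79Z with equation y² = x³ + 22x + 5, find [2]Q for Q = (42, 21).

(15, 32)

tangent at (42, 21): λ = (3·42² + 22)/(2·21) ≡ 21/42. 42⁻¹ ≡ 32 (mod 79) since 42·32 = 1344 ≡ 1, so λ ≡ 21·32 ≡ 40.
  x = λ² - 42 - 42 = 1600 - 84 ≡ 15; y = λ·(42 - 15) - 21 ≡ 32. → (15, 32)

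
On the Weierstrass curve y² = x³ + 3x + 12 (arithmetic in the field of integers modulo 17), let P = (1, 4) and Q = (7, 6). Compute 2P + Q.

(5, 13)

First 2P:
Repeated addition: build up to 2P.
2P: tangent at (1, 4): λ = (3·1² + 3)/(2·4) ≡ 6/8. 8⁻¹ ≡ 15 (mod 17), so λ ≡ 6·15 ≡ 5.
  x = λ² - 1 - 1 = 25 - 2 ≡ 6; y = λ·(1 - 6) - 4 ≡ 5. → (6, 5)
2P = (6, 5).
Finally 2P + Q:
(6, 5) + (7, 6). λ = (6 - 5)/(7 - 6) ≡ 1/1 mod 17. 1⁻¹ ≡ 1 (mod 17), so λ ≡ 1.
  x = λ² - 6 - 7 = 1 - 13 ≡ 5; y = λ·(6 - 5) - 5 ≡ 13. → (5, 13)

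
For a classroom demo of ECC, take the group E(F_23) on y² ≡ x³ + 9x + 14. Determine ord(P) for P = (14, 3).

2P: tangent at (14, 3): λ = (3·14² + 9)/(2·3) ≡ 22/6. 6⁻¹ ≡ 4 (mod 23), so λ ≡ 22·4 ≡ 19.
  x = λ² - 14 - 14 = 361 - 28 ≡ 11; y = λ·(14 - 11) - 3 ≡ 8. → (11, 8)
3P: (11, 8) + (14, 3). λ = (3 - 8)/(14 - 11) ≡ 18/3 mod 23. 3⁻¹ ≡ 8 (mod 23), so λ ≡ 6.
  x = λ² - 11 - 14 = 36 - 25 ≡ 11; y = λ·(11 - 11) - 8 ≡ 15. → (11, 15)
4P: (11, 15) + (14, 3). λ = (3 - 15)/(14 - 11) ≡ 11/3 mod 23. 3⁻¹ ≡ 8 (mod 23) since 3·8 = 24 ≡ 1, so λ ≡ 19.
  x = λ² - 11 - 14 = 361 - 25 ≡ 14; y = λ·(11 - 14) - 15 ≡ 20. → (14, 20)
5P: (14, 20) + (14, 3): same x and y₁ ≡ -y₂, so the sum is O.
5P = O, so the order is 5.

5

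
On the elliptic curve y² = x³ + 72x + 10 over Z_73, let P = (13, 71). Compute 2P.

tangent at (13, 71): λ = (3·13² + 72)/(2·71) ≡ 68/69. 69⁻¹ ≡ 18 (mod 73) since 69·18 = 1242 ≡ 1, so λ ≡ 68·18 ≡ 56.
  x = λ² - 13 - 13 = 3136 - 26 ≡ 44; y = λ·(13 - 44) - 71 ≡ 18. → (44, 18)

(44, 18)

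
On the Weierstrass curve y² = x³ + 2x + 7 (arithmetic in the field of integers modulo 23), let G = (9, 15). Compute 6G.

(9, 8)

Repeated addition: build up to 6G.
2G: tangent at (9, 15): λ = (3·9² + 2)/(2·15) ≡ 15/7. 7⁻¹ ≡ 10 (mod 23) since 7·10 = 70 ≡ 1, so λ ≡ 15·10 ≡ 12.
  x = λ² - 9 - 9 = 144 - 18 ≡ 11; y = λ·(9 - 11) - 15 ≡ 7. → (11, 7)
3G: (11, 7) + (9, 15). λ = (15 - 7)/(9 - 11) ≡ 8/21 mod 23. 21⁻¹ ≡ 11 (mod 23) since 21·11 = 231 ≡ 1, so λ ≡ 19.
  x = λ² - 11 - 9 = 361 - 20 ≡ 19; y = λ·(11 - 19) - 7 ≡ 2. → (19, 2)
4G: (19, 2) + (9, 15). λ = (15 - 2)/(9 - 19) ≡ 13/13 mod 23. 13⁻¹ ≡ 16 (mod 23) since 13·16 = 208 ≡ 1, so λ ≡ 1.
  x = λ² - 19 - 9 = 1 - 28 ≡ 19; y = λ·(19 - 19) - 2 ≡ 21. → (19, 21)
5G: (19, 21) + (9, 15). λ = (15 - 21)/(9 - 19) ≡ 17/13 mod 23. 13⁻¹ ≡ 16 (mod 23) since 13·16 = 208 ≡ 1, so λ ≡ 19.
  x = λ² - 19 - 9 = 361 - 28 ≡ 11; y = λ·(19 - 11) - 21 ≡ 16. → (11, 16)
6G: (11, 16) + (9, 15). λ = (15 - 16)/(9 - 11) ≡ 22/21 mod 23. 21⁻¹ ≡ 11 (mod 23), so λ ≡ 12.
  x = λ² - 11 - 9 = 144 - 20 ≡ 9; y = λ·(11 - 9) - 16 ≡ 8. → (9, 8)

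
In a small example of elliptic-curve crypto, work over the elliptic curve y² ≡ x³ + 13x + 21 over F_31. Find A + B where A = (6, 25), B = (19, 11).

(6, 25) + (19, 11). λ = (11 - 25)/(19 - 6) ≡ 17/13 mod 31. 13⁻¹ ≡ 12 (mod 31), so λ ≡ 18.
  x = λ² - 6 - 19 = 324 - 25 ≡ 20; y = λ·(6 - 20) - 25 ≡ 2. → (20, 2)

(20, 2)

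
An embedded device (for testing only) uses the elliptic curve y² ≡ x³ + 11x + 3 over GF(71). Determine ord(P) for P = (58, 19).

2P: tangent at (58, 19): λ = (3·58² + 11)/(2·19) ≡ 21/38. 38⁻¹ ≡ 43 (mod 71) since 38·43 = 1634 ≡ 1, so λ ≡ 21·43 ≡ 51.
  x = λ² - 58 - 58 = 2601 - 116 ≡ 0; y = λ·(58 - 0) - 19 ≡ 28. → (0, 28)
3P: (0, 28) + (58, 19). λ = (19 - 28)/(58 - 0) ≡ 62/58 mod 71. 58⁻¹ ≡ 60 (mod 71), so λ ≡ 28.
  x = λ² - 0 - 58 = 784 - 58 ≡ 16; y = λ·(0 - 16) - 28 ≡ 21. → (16, 21)
4P: (16, 21) + (58, 19). λ = (19 - 21)/(58 - 16) ≡ 69/42 mod 71. 42⁻¹ ≡ 22 (mod 71), so λ ≡ 27.
  x = λ² - 16 - 58 = 729 - 74 ≡ 16; y = λ·(16 - 16) - 21 ≡ 50. → (16, 50)
5P: (16, 50) + (58, 19). λ = (19 - 50)/(58 - 16) ≡ 40/42 mod 71. 42⁻¹ ≡ 22 (mod 71), so λ ≡ 28.
  x = λ² - 16 - 58 = 784 - 74 ≡ 0; y = λ·(16 - 0) - 50 ≡ 43. → (0, 43)
6P: (0, 43) + (58, 19). λ = (19 - 43)/(58 - 0) ≡ 47/58 mod 71. 58⁻¹ ≡ 60 (mod 71) since 58·60 = 3480 ≡ 1, so λ ≡ 51.
  x = λ² - 0 - 58 = 2601 - 58 ≡ 58; y = λ·(0 - 58) - 43 ≡ 52. → (58, 52)
7P: (58, 52) + (58, 19): same x and y₁ ≡ -y₂, so the sum is 𝒪.
7P = 𝒪, so the order is 7.

7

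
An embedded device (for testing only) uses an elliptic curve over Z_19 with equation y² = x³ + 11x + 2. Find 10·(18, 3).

Write P = (18, 3).
Double-and-add on 10 = (1010)₂. Start with P = (18, 3) for the leading 1-bit.
double: tangent at (18, 3): λ = (3·18² + 11)/(2·3) ≡ 14/6. 6⁻¹ ≡ 16 (mod 19), so λ ≡ 14·16 ≡ 15.
  x = λ² - 18 - 18 = 225 - 36 ≡ 18; y = λ·(18 - 18) - 3 ≡ 16. → (18, 16)
double: tangent at (18, 16): λ = (3·18² + 11)/(2·16) ≡ 14/13. 13⁻¹ ≡ 3 (mod 19), so λ ≡ 14·3 ≡ 4.
  x = λ² - 18 - 18 = 16 - 36 ≡ 18; y = λ·(18 - 18) - 16 ≡ 3. → (18, 3)
add P: tangent at (18, 3): λ = (3·18² + 11)/(2·3) ≡ 14/6. 6⁻¹ ≡ 16 (mod 19), so λ ≡ 14·16 ≡ 15.
  x = λ² - 18 - 18 = 225 - 36 ≡ 18; y = λ·(18 - 18) - 3 ≡ 16. → (18, 16)
double: tangent at (18, 16): λ = (3·18² + 11)/(2·16) ≡ 14/13. 13⁻¹ ≡ 3 (mod 19) since 13·3 = 39 ≡ 1, so λ ≡ 14·3 ≡ 4.
  x = λ² - 18 - 18 = 16 - 36 ≡ 18; y = λ·(18 - 18) - 16 ≡ 3. → (18, 3)

(18, 3)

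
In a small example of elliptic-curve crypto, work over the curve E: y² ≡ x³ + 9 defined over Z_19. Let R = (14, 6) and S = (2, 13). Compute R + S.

(14, 6) + (2, 13). λ = (13 - 6)/(2 - 14) ≡ 7/7 mod 19. 7⁻¹ ≡ 11 (mod 19), so λ ≡ 1.
  x = λ² - 14 - 2 = 1 - 16 ≡ 4; y = λ·(14 - 4) - 6 ≡ 4. → (4, 4)

(4, 4)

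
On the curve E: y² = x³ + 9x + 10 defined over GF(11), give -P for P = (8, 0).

(8, 0)

-(8, 0) = (8, -0 mod 11) = (8, 0).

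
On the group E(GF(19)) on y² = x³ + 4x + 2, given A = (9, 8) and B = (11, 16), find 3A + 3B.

(9, 11)

First 3A:
Repeated addition: build up to 3A.
2A: tangent at (9, 8): λ = (3·9² + 4)/(2·8) ≡ 0/16. 16⁻¹ ≡ 6 (mod 19), so λ ≡ 0·6 ≡ 0.
  x = λ² - 9 - 9 = 0 - 18 ≡ 1; y = λ·(9 - 1) - 8 ≡ 11. → (1, 11)
3A: (1, 11) + (9, 8). λ = (8 - 11)/(9 - 1) ≡ 16/8 mod 19. 8⁻¹ ≡ 12 (mod 19) since 8·12 = 96 ≡ 1, so λ ≡ 2.
  x = λ² - 1 - 9 = 4 - 10 ≡ 13; y = λ·(1 - 13) - 11 ≡ 3. → (13, 3)
3A = (13, 3).
Next 3B:
Repeated addition: build up to 3B.
2B: tangent at (11, 16): λ = (3·11² + 4)/(2·16) ≡ 6/13. 13⁻¹ ≡ 3 (mod 19), so λ ≡ 6·3 ≡ 18.
  x = λ² - 11 - 11 = 324 - 22 ≡ 17; y = λ·(11 - 17) - 16 ≡ 9. → (17, 9)
3B: (17, 9) + (11, 16). λ = (16 - 9)/(11 - 17) ≡ 7/13 mod 19. 13⁻¹ ≡ 3 (mod 19), so λ ≡ 2.
  x = λ² - 17 - 11 = 4 - 28 ≡ 14; y = λ·(17 - 14) - 9 ≡ 16. → (14, 16)
3B = (14, 16).
Finally 3A + 3B:
(13, 3) + (14, 16). λ = (16 - 3)/(14 - 13) ≡ 13/1 mod 19. 1⁻¹ ≡ 1 (mod 19) since 1·1 = 1 ≡ 1, so λ ≡ 13.
  x = λ² - 13 - 14 = 169 - 27 ≡ 9; y = λ·(13 - 9) - 3 ≡ 11. → (9, 11)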